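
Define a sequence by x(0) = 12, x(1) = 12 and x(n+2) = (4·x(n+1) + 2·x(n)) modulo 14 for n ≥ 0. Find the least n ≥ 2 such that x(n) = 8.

We have x(0) = 12,  x(1) = 12,  x(2) = 2,  x(3) = 4,  x(4) = 6,  x(5) = 4,  x(6) = 0,  x(7) = 8,  x(8) = 4,  x(9) = 4,  x(10) = 10,  x(11) = 6,  x(12) = 2,  x(13) = 6,  x(14) = 0,  x(15) = 12,  x(16) = 6,  x(17) = 6,  x(18) = 8,  x(19) = 2,  x(20) = 10,  x(21) = 2,  x(22) = 0,  x(23) = 4,  x(24) = 2,  x(25) = 2,  x(26) = 12,  x(27) = 10,  x(28) = 8,  x(29) = 10,  x(30) = 0,  x(31) = 6,  x(32) = 10,  x(33) = 10,  x(34) = 4,  x(35) = 8,  x(36) = 12,  x(37) = 8,  x(38) = 0,  x(39) = 2,  x(40) = 8,  x(41) = 8,  x(42) = 6,  x(43) = 12,  x(44) = 4,  x(45) = 12,  x(46) = 0,  x(47) = 10,  x(48) = 12,  x(49) = 12.
The sequence repeats with period 48.
The value 8 first appears (with n ≥ 2) at x(7).

7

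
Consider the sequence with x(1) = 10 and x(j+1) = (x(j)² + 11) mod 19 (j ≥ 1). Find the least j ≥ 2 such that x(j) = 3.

5

Computing terms: x(1) = 10, x(2) = 16, x(3) = 1, x(4) = 12, x(5) = 3, x(6) = 1.
Since x(6) = x(3) = 1, the sequence is eventually periodic: after a pre-period of length 2 it cycles with period 3.
The value 3 first appears (with j ≥ 2) at x(5).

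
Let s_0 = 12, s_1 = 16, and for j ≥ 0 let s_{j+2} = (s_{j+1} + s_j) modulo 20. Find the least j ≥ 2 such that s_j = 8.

2

s_0 = 12; s_1 = 16; s_2 = 8; s_3 = 4; s_4 = 12; s_5 = 16.
Since (s_4, s_5) = (s_0, s_1) = (12, 16) (two consecutive terms determine the rest), the sequence is periodic with period 4.
The value 8 first appears (with j ≥ 2) at s_2.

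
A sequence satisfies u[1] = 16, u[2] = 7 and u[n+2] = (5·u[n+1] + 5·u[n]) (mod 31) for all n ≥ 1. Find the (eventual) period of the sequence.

30

We have u[1] = 16; u[2] = 7; u[3] = 22; u[4] = 21; u[5] = 29; u[6] = 2; u[7] = 0; u[8] = 10; u[9] = 19; u[10] = 21; u[11] = 14; u[12] = 20; u[13] = 15; u[14] = 20; u[15] = 20; u[16] = 14; u[17] = 15; u[18] = 21; u[19] = 25; u[20] = 13; u[21] = 4; u[22] = 23; u[23] = 11; u[24] = 15; u[25] = 6; u[26] = 12; u[27] = 28; u[28] = 14; u[29] = 24; u[30] = 4; u[31] = 16; u[32] = 7.
The sequence repeats with period 30.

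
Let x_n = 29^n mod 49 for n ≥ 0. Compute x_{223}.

22

Listing terms: x_0 = 1,  x_1 = 29,  x_2 = 8,  x_3 = 36,  x_4 = 15,  x_5 = 43,  x_6 = 22,  x_7 = 1.
Since x_7 = x_0 = 1, the sequence is periodic with period 7.
(223 - 0) mod 7 = 6, so x_{223} = x_6 = 22.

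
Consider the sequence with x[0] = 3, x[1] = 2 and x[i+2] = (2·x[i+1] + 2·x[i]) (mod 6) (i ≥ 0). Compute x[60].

0

x[0] = 3, x[1] = 2, x[2] = 4, x[3] = 0, x[4] = 2, x[5] = 4.
Since (x[4], x[5]) = (x[1], x[2]) = (2, 4) (two consecutive terms determine the rest), the sequence is eventually periodic: after a pre-period of length 1 it cycles with period 3.
For i ≥ 1, x[i] depends only on (i - 1) mod 3. (60 - 1) mod 3 = 2, so x[60] = x[3] = 0.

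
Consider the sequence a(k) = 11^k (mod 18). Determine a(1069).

11

Listing terms: a(1) = 11; a(2) = 13; a(3) = 17; a(4) = 7; a(5) = 5; a(6) = 1; a(7) = 11.
Since a(7) = a(1) = 11, the sequence is periodic with period 6.
(1069 - 1) mod 6 = 0, so a(1069) = a(1) = 11.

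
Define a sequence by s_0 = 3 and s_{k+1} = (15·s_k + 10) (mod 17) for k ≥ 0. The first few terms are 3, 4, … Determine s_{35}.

We have s_0 = 3; s_1 = 4; s_2 = 2; s_3 = 6; s_4 = 15; s_5 = 14; s_6 = 16; s_7 = 12; s_8 = 3.
Since s_8 = s_0 = 3, the sequence is periodic with period 8.
(35 - 0) mod 8 = 3, so s_{35} = s_3 = 6.

6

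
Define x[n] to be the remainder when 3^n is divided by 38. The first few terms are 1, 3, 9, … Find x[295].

21

Computing terms: x[0] = 1, x[1] = 3, x[2] = 9, x[3] = 27, x[4] = 5, x[5] = 15, x[6] = 7, x[7] = 21, x[8] = 25, x[9] = 37, x[10] = 35, x[11] = 29, x[12] = 11, x[13] = 33, x[14] = 23, x[15] = 31, x[16] = 17, x[17] = 13, x[18] = 1.
Since x[18] = x[0] = 1, the sequence is periodic with period 18.
(295 - 0) mod 18 = 7, so x[295] = x[7] = 21.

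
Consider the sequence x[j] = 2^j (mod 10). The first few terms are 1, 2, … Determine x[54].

4

We have x[0] = 1, x[1] = 2, x[2] = 4, x[3] = 8, x[4] = 6, x[5] = 2.
Since x[5] = x[1] = 2, the sequence is eventually periodic: after a pre-period of length 1 it cycles with period 4.
For j ≥ 1, x[j] depends only on (j - 1) mod 4. (54 - 1) mod 4 = 1, so x[54] = x[2] = 4.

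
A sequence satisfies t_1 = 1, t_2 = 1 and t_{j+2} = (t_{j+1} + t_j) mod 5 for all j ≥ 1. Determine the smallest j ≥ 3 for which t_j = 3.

We have t_1 = 1,  t_2 = 1,  t_3 = 2,  t_4 = 3,  t_5 = 0,  t_6 = 3,  t_7 = 3,  t_8 = 1,  t_9 = 4,  t_{10} = 0,  t_{11} = 4,  t_{12} = 4,  t_{13} = 3,  t_{14} = 2,  t_{15} = 0,  t_{16} = 2,  t_{17} = 2,  t_{18} = 4,  t_{19} = 1,  t_{20} = 0,  t_{21} = 1,  t_{22} = 1.
Since (t_{21}, t_{22}) = (t_1, t_2) = (1, 1) (two consecutive terms determine the rest), the sequence is periodic with period 20.
The value 3 first appears (with j ≥ 3) at t_4.

4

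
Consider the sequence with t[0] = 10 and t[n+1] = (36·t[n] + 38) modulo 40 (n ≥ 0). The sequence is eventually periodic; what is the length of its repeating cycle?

5

t[0] = 10,  t[1] = 38,  t[2] = 6,  t[3] = 14,  t[4] = 22,  t[5] = 30,  t[6] = 38.
Since t[6] = t[1] = 38, the sequence is eventually periodic: after a pre-period of length 1 it cycles with period 5.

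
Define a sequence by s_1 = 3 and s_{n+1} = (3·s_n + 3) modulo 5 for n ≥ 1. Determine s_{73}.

We have s_1 = 3, s_2 = 2, s_3 = 4, s_4 = 0, s_5 = 3.
Since s_5 = s_1 = 3, the sequence is periodic with period 4.
So s_{73} = s_{1 + ((73-1) mod 4)} = s_1 = 3.

3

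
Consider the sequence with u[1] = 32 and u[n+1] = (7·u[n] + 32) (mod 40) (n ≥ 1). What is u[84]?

0

u[1] = 32, u[2] = 16, u[3] = 24, u[4] = 0, u[5] = 32.
Since u[5] = u[1] = 32, the sequence is periodic with period 4.
So u[84] = u[1 + ((84-1) mod 4)] = u[4] = 0.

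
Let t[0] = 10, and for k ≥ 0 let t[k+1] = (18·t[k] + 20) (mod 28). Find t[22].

Computing terms: t[0] = 10,  t[1] = 4,  t[2] = 8,  t[3] = 24,  t[4] = 4.
Since t[4] = t[1] = 4, the sequence is eventually periodic: after a pre-period of length 1 it cycles with period 3.
For k ≥ 1, t[k] depends only on (k - 1) mod 3. (22 - 1) mod 3 = 0, so t[22] = t[1] = 4.

4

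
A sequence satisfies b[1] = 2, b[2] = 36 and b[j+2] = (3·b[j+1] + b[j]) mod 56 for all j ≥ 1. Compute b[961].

2

We have b[1] = 2; b[2] = 36; b[3] = 54; b[4] = 30; b[5] = 32; b[6] = 14; b[7] = 18; b[8] = 12; b[9] = 54; b[10] = 6; b[11] = 16; b[12] = 54; b[13] = 10; b[14] = 28; b[15] = 38; b[16] = 30; b[17] = 16; b[18] = 22; b[19] = 26; b[20] = 44; b[21] = 46; b[22] = 14; b[23] = 32; b[24] = 54; b[25] = 26; b[26] = 20; b[27] = 30; b[28] = 54; b[29] = 24; b[30] = 14; b[31] = 10; b[32] = 44; b[33] = 30; b[34] = 22; b[35] = 40; b[36] = 30; b[37] = 18; b[38] = 28; b[39] = 46; b[40] = 54; b[41] = 40; b[42] = 6; b[43] = 2; b[44] = 12; b[45] = 38; b[46] = 14; b[47] = 24; b[48] = 30; b[49] = 2; b[50] = 36.
Since (b[49], b[50]) = (b[1], b[2]) = (2, 36) (two consecutive terms determine the rest), the sequence is periodic with period 48.
(961 - 1) mod 48 = 0, so b[961] = b[1] = 2.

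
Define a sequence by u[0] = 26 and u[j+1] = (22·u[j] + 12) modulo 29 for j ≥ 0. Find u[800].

13

Listing terms: u[0] = 26, u[1] = 4, u[2] = 13, u[3] = 8, u[4] = 14, u[5] = 1, u[6] = 5, u[7] = 6, u[8] = 28, u[9] = 19, u[10] = 24, u[11] = 18, u[12] = 2, u[13] = 27, u[14] = 26.
Since u[14] = u[0] = 26, the sequence is periodic with period 14.
(800 - 0) mod 14 = 2, so u[800] = u[2] = 13.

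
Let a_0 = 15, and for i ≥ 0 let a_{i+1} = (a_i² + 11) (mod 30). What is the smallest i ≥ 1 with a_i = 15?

Listing terms: a_0 = 15; a_1 = 26; a_2 = 27; a_3 = 20; a_4 = 21; a_5 = 2; a_6 = 15.
Since a_6 = a_0 = 15, the sequence is periodic with period 6.
The value 15 next appears (with i ≥ 1) at a_6.

6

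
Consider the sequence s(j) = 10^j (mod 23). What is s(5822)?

s(0) = 1, s(1) = 10, s(2) = 8, s(3) = 11, s(4) = 18, s(5) = 19, s(6) = 6, s(7) = 14, s(8) = 2, s(9) = 20, s(10) = 16, s(11) = 22, s(12) = 13, s(13) = 15, s(14) = 12, s(15) = 5, s(16) = 4, s(17) = 17, s(18) = 9, s(19) = 21, s(20) = 3, s(21) = 7, s(22) = 1.
Since s(22) = s(0) = 1, the sequence is periodic with period 22.
So s(5822) = s(0 + ((5822-0) mod 22)) = s(14) = 12.

12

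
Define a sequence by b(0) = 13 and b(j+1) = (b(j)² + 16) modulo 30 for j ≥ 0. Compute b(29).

11

Listing terms: b(0) = 13; b(1) = 5; b(2) = 11; b(3) = 17; b(4) = 5.
Since b(4) = b(1) = 5, the sequence is eventually periodic: after a pre-period of length 1 it cycles with period 3.
For j ≥ 1, b(j) depends only on (j - 1) mod 3. (29 - 1) mod 3 = 1, so b(29) = b(2) = 11.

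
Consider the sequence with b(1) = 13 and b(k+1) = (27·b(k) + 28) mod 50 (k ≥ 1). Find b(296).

35

b(1) = 13; b(2) = 29; b(3) = 11; b(4) = 25; b(5) = 3; b(6) = 9; b(7) = 21; b(8) = 45; b(9) = 43; b(10) = 39; b(11) = 31; b(12) = 15; b(13) = 33; b(14) = 19; b(15) = 41; b(16) = 35; b(17) = 23; b(18) = 49; b(19) = 1; b(20) = 5; b(21) = 13.
The sequence repeats with period 20.
(296 - 1) mod 20 = 15, so b(296) = b(16) = 35.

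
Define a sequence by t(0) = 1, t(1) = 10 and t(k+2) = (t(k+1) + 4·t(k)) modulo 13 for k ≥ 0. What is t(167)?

12

Computing terms: t(0) = 1,  t(1) = 10,  t(2) = 1,  t(3) = 2,  t(4) = 6,  t(5) = 1,  t(6) = 12,  t(7) = 3,  t(8) = 12,  t(9) = 11,  t(10) = 7,  t(11) = 12,  t(12) = 1,  t(13) = 10.
The sequence repeats with period 12.
So t(167) = t(0 + ((167-0) mod 12)) = t(11) = 12.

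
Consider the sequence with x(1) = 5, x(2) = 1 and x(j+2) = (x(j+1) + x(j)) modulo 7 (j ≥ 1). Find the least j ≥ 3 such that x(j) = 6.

3

x(1) = 5,  x(2) = 1,  x(3) = 6,  x(4) = 0,  x(5) = 6,  x(6) = 6,  x(7) = 5,  x(8) = 4,  x(9) = 2,  x(10) = 6,  x(11) = 1,  x(12) = 0,  x(13) = 1,  x(14) = 1,  x(15) = 2,  x(16) = 3,  x(17) = 5,  x(18) = 1.
The sequence repeats with period 16.
The value 6 first appears (with j ≥ 3) at x(3).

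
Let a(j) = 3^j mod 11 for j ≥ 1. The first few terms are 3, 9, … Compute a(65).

1

Computing terms: a(1) = 3, a(2) = 9, a(3) = 5, a(4) = 4, a(5) = 1, a(6) = 3.
Since a(6) = a(1) = 3, the sequence is periodic with period 5.
So a(65) = a(1 + ((65-1) mod 5)) = a(5) = 1.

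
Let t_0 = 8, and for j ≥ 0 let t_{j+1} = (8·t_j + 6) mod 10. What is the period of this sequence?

Computing terms: t_0 = 8; t_1 = 0; t_2 = 6; t_3 = 4; t_4 = 8.
The sequence repeats with period 4.

4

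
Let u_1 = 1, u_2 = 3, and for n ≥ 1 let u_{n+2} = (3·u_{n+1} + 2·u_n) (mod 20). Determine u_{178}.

u_1 = 1, u_2 = 3, u_3 = 11, u_4 = 19, u_5 = 19, u_6 = 15, u_7 = 3, u_8 = 19, u_9 = 3, u_{10} = 7, u_{11} = 7, u_{12} = 15, u_{13} = 19, u_{14} = 7, u_{15} = 19, u_{16} = 11, u_{17} = 11, u_{18} = 15, u_{19} = 7, u_{20} = 11, u_{21} = 7, u_{22} = 3, u_{23} = 3, u_{24} = 15, u_{25} = 11, u_{26} = 3, u_{27} = 11.
Since (u_{26}, u_{27}) = (u_2, u_3) = (3, 11) (two consecutive terms determine the rest), the sequence is eventually periodic: after a pre-period of length 1 it cycles with period 24.
For n ≥ 2, u_n depends only on (n - 2) mod 24. (178 - 2) mod 24 = 8, so u_{178} = u_{10} = 7.

7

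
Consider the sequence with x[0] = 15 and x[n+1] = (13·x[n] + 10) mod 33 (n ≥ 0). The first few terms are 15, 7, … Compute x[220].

4

Computing terms: x[0] = 15; x[1] = 7; x[2] = 2; x[3] = 3; x[4] = 16; x[5] = 20; x[6] = 6; x[7] = 22; x[8] = 32; x[9] = 30; x[10] = 4; x[11] = 29; x[12] = 24; x[13] = 25; x[14] = 5; x[15] = 9; x[16] = 28; x[17] = 11; x[18] = 21; x[19] = 19; x[20] = 26; x[21] = 18; x[22] = 13; x[23] = 14; x[24] = 27; x[25] = 31; x[26] = 17; x[27] = 0; x[28] = 10; x[29] = 8; x[30] = 15.
The sequence repeats with period 30.
So x[220] = x[0 + ((220-0) mod 30)] = x[10] = 4.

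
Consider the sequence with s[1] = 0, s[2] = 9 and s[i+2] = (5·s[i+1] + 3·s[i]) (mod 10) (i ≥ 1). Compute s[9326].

Computing terms: s[1] = 0; s[2] = 9; s[3] = 5; s[4] = 2; s[5] = 5; s[6] = 1; s[7] = 0; s[8] = 3; s[9] = 5; s[10] = 4; s[11] = 5; s[12] = 7; s[13] = 0; s[14] = 1; s[15] = 5; s[16] = 8; s[17] = 5; s[18] = 9; s[19] = 0; s[20] = 7; s[21] = 5; s[22] = 6; s[23] = 5; s[24] = 3; s[25] = 0; s[26] = 9.
The sequence repeats with period 24.
So s[9326] = s[1 + ((9326-1) mod 24)] = s[14] = 1.

1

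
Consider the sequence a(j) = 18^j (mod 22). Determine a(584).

Computing terms: a(1) = 18, a(2) = 16, a(3) = 2, a(4) = 14, a(5) = 10, a(6) = 4, a(7) = 6, a(8) = 20, a(9) = 8, a(10) = 12, a(11) = 18.
The sequence repeats with period 10.
So a(584) = a(1 + ((584-1) mod 10)) = a(4) = 14.

14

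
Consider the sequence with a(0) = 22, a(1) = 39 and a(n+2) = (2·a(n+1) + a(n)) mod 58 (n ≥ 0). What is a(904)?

56

Listing terms: a(0) = 22,  a(1) = 39,  a(2) = 42,  a(3) = 7,  a(4) = 56,  a(5) = 3,  a(6) = 4,  a(7) = 11,  a(8) = 26,  a(9) = 5,  a(10) = 36,  a(11) = 19,  a(12) = 16,  a(13) = 51,  a(14) = 2,  a(15) = 55,  a(16) = 54,  a(17) = 47,  a(18) = 32,  a(19) = 53,  a(20) = 22,  a(21) = 39.
The sequence repeats with period 20.
(904 - 0) mod 20 = 4, so a(904) = a(4) = 56.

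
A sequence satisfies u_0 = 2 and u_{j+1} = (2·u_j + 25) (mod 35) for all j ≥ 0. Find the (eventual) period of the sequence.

12

Computing terms: u_0 = 2,  u_1 = 29,  u_2 = 13,  u_3 = 16,  u_4 = 22,  u_5 = 34,  u_6 = 23,  u_7 = 1,  u_8 = 27,  u_9 = 9,  u_{10} = 8,  u_{11} = 6,  u_{12} = 2.
The sequence repeats with period 12.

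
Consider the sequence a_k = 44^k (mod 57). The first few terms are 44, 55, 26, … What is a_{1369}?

a_1 = 44,  a_2 = 55,  a_3 = 26,  a_4 = 4,  a_5 = 5,  a_6 = 49,  a_7 = 47,  a_8 = 16,  a_9 = 20,  a_{10} = 25,  a_{11} = 17,  a_{12} = 7,  a_{13} = 23,  a_{14} = 43,  a_{15} = 11,  a_{16} = 28,  a_{17} = 35,  a_{18} = 1,  a_{19} = 44.
Since a_{19} = a_1 = 44, the sequence is periodic with period 18.
So a_{1369} = a_{1 + ((1369-1) mod 18)} = a_1 = 44.

44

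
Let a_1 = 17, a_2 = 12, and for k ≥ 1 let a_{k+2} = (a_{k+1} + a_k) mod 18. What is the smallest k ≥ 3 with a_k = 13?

Computing terms: a_1 = 17; a_2 = 12; a_3 = 11; a_4 = 5; a_5 = 16; a_6 = 3; a_7 = 1; a_8 = 4; a_9 = 5; a_{10} = 9; a_{11} = 14; a_{12} = 5; a_{13} = 1; a_{14} = 6; a_{15} = 7; a_{16} = 13; a_{17} = 2; a_{18} = 15; a_{19} = 17; a_{20} = 14; a_{21} = 13; a_{22} = 9; a_{23} = 4; a_{24} = 13; a_{25} = 17; a_{26} = 12.
Since (a_{25}, a_{26}) = (a_1, a_2) = (17, 12) (two consecutive terms determine the rest), the sequence is periodic with period 24.
The value 13 first appears (with k ≥ 3) at a_{16}.

16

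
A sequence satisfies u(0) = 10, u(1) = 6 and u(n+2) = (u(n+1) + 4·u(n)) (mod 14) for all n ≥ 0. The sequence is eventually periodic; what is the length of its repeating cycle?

u(0) = 10,  u(1) = 6,  u(2) = 4,  u(3) = 0,  u(4) = 2,  u(5) = 2,  u(6) = 10,  u(7) = 4,  u(8) = 2,  u(9) = 4,  u(10) = 12,  u(11) = 0,  u(12) = 6,  u(13) = 6,  u(14) = 2,  u(15) = 12,  u(16) = 6,  u(17) = 12,  u(18) = 8,  u(19) = 0,  u(20) = 4,  u(21) = 4,  u(22) = 6,  u(23) = 8,  u(24) = 4,  u(25) = 8,  u(26) = 10,  u(27) = 0,  u(28) = 12,  u(29) = 12,  u(30) = 4,  u(31) = 10,  u(32) = 12,  u(33) = 10,  u(34) = 2,  u(35) = 0,  u(36) = 8,  u(37) = 8,  u(38) = 12,  u(39) = 2,  u(40) = 8,  u(41) = 2,  u(42) = 6,  u(43) = 0,  u(44) = 10,  u(45) = 10,  u(46) = 8,  u(47) = 6,  u(48) = 10,  u(49) = 6.
The sequence repeats with period 48.

48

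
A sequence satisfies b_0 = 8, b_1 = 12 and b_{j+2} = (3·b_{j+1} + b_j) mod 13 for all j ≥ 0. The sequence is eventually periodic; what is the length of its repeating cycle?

We have b_0 = 8,  b_1 = 12,  b_2 = 5,  b_3 = 1,  b_4 = 8,  b_5 = 12.
Since (b_4, b_5) = (b_0, b_1) = (8, 12) (two consecutive terms determine the rest), the sequence is periodic with period 4.

4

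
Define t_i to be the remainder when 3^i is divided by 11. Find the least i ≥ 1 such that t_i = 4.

Computing terms: t_0 = 1; t_1 = 3; t_2 = 9; t_3 = 5; t_4 = 4; t_5 = 1.
Since t_5 = t_0 = 1, the sequence is periodic with period 5.
The value 4 first appears (with i ≥ 1) at t_4.

4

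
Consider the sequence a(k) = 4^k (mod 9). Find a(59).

We have a(1) = 4; a(2) = 7; a(3) = 1; a(4) = 4.
The sequence repeats with period 3.
(59 - 1) mod 3 = 1, so a(59) = a(2) = 7.

7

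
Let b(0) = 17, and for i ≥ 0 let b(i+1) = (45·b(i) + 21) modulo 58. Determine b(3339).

46

Listing terms: b(0) = 17,  b(1) = 32,  b(2) = 11,  b(3) = 52,  b(4) = 41,  b(5) = 10,  b(6) = 7,  b(7) = 46,  b(8) = 3,  b(9) = 40,  b(10) = 23,  b(11) = 12,  b(12) = 39,  b(13) = 36,  b(14) = 17.
Since b(14) = b(0) = 17, the sequence is periodic with period 14.
(3339 - 0) mod 14 = 7, so b(3339) = b(7) = 46.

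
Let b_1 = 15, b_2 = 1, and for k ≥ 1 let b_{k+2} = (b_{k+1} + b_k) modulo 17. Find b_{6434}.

b_1 = 15, b_2 = 1, b_3 = 16, b_4 = 0, b_5 = 16, b_6 = 16, b_7 = 15, b_8 = 14, b_9 = 12, b_{10} = 9, b_{11} = 4, b_{12} = 13, b_{13} = 0, b_{14} = 13, b_{15} = 13, b_{16} = 9, b_{17} = 5, b_{18} = 14, b_{19} = 2, b_{20} = 16, b_{21} = 1, b_{22} = 0, b_{23} = 1, b_{24} = 1, b_{25} = 2, b_{26} = 3, b_{27} = 5, b_{28} = 8, b_{29} = 13, b_{30} = 4, b_{31} = 0, b_{32} = 4, b_{33} = 4, b_{34} = 8, b_{35} = 12, b_{36} = 3, b_{37} = 15, b_{38} = 1.
The sequence repeats with period 36.
(6434 - 1) mod 36 = 25, so b_{6434} = b_{26} = 3.

3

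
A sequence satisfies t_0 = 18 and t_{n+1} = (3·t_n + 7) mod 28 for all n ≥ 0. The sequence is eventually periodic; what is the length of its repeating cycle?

Computing terms: t_0 = 18,  t_1 = 5,  t_2 = 22,  t_3 = 17,  t_4 = 2,  t_5 = 13,  t_6 = 18.
The sequence repeats with period 6.

6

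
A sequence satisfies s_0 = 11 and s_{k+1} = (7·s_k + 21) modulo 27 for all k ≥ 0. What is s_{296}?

We have s_0 = 11, s_1 = 17, s_2 = 5, s_3 = 2, s_4 = 8, s_5 = 23, s_6 = 20, s_7 = 26, s_8 = 14, s_9 = 11.
Since s_9 = s_0 = 11, the sequence is periodic with period 9.
(296 - 0) mod 9 = 8, so s_{296} = s_8 = 14.

14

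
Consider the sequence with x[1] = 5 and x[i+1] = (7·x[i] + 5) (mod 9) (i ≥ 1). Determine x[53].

We have x[1] = 5, x[2] = 4, x[3] = 6, x[4] = 2, x[5] = 1, x[6] = 3, x[7] = 8, x[8] = 7, x[9] = 0, x[10] = 5.
Since x[10] = x[1] = 5, the sequence is periodic with period 9.
So x[53] = x[1 + ((53-1) mod 9)] = x[8] = 7.

7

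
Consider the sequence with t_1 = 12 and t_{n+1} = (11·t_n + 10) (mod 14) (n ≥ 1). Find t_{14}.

Computing terms: t_1 = 12, t_2 = 2, t_3 = 4, t_4 = 12.
The sequence repeats with period 3.
So t_{14} = t_{1 + ((14-1) mod 3)} = t_2 = 2.

2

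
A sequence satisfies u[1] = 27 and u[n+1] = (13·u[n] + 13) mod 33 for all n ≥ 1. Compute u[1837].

6

Listing terms: u[1] = 27,  u[2] = 1,  u[3] = 26,  u[4] = 21,  u[5] = 22,  u[6] = 2,  u[7] = 6,  u[8] = 25,  u[9] = 8,  u[10] = 18,  u[11] = 16,  u[12] = 23,  u[13] = 15,  u[14] = 10,  u[15] = 11,  u[16] = 24,  u[17] = 28,  u[18] = 14,  u[19] = 30,  u[20] = 7,  u[21] = 5,  u[22] = 12,  u[23] = 4,  u[24] = 32,  u[25] = 0,  u[26] = 13,  u[27] = 17,  u[28] = 3,  u[29] = 19,  u[30] = 29,  u[31] = 27.
Since u[31] = u[1] = 27, the sequence is periodic with period 30.
(1837 - 1) mod 30 = 6, so u[1837] = u[7] = 6.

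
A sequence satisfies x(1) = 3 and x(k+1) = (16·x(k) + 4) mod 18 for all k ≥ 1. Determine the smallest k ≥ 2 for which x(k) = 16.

2

x(1) = 3, x(2) = 16, x(3) = 8, x(4) = 6, x(5) = 10, x(6) = 2, x(7) = 0, x(8) = 4, x(9) = 14, x(10) = 12, x(11) = 16.
Since x(11) = x(2) = 16, the sequence is eventually periodic: after a pre-period of length 1 it cycles with period 9.
The value 16 first appears (with k ≥ 2) at x(2).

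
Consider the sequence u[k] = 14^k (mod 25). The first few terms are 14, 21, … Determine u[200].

Computing terms: u[1] = 14, u[2] = 21, u[3] = 19, u[4] = 16, u[5] = 24, u[6] = 11, u[7] = 4, u[8] = 6, u[9] = 9, u[10] = 1, u[11] = 14.
The sequence repeats with period 10.
So u[200] = u[1 + ((200-1) mod 10)] = u[10] = 1.

1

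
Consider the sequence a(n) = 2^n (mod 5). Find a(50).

4

We have a(0) = 1, a(1) = 2, a(2) = 4, a(3) = 3, a(4) = 1.
Since a(4) = a(0) = 1, the sequence is periodic with period 4.
(50 - 0) mod 4 = 2, so a(50) = a(2) = 4.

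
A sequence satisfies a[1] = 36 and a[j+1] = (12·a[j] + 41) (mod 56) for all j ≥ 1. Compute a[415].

a[1] = 36,  a[2] = 25,  a[3] = 5,  a[4] = 45,  a[5] = 21,  a[6] = 13,  a[7] = 29,  a[8] = 53,  a[9] = 5.
Since a[9] = a[3] = 5, the sequence is eventually periodic: after a pre-period of length 2 it cycles with period 6.
For j ≥ 3, a[j] depends only on (j - 3) mod 6. (415 - 3) mod 6 = 4, so a[415] = a[7] = 29.

29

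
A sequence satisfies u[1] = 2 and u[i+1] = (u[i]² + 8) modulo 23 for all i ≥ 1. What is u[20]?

17

Computing terms: u[1] = 2, u[2] = 12, u[3] = 14, u[4] = 20, u[5] = 17, u[6] = 21, u[7] = 12.
Since u[7] = u[2] = 12, the sequence is eventually periodic: after a pre-period of length 1 it cycles with period 5.
For i ≥ 2, u[i] depends only on (i - 2) mod 5. (20 - 2) mod 5 = 3, so u[20] = u[5] = 17.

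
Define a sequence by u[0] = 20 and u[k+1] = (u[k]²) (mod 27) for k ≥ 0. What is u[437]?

Listing terms: u[0] = 20,  u[1] = 22,  u[2] = 25,  u[3] = 4,  u[4] = 16,  u[5] = 13,  u[6] = 7,  u[7] = 22.
Since u[7] = u[1] = 22, the sequence is eventually periodic: after a pre-period of length 1 it cycles with period 6.
For k ≥ 1, u[k] depends only on (k - 1) mod 6. (437 - 1) mod 6 = 4, so u[437] = u[5] = 13.

13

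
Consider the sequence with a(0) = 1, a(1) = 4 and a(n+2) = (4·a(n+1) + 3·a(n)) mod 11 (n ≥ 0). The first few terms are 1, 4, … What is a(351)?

0

Listing terms: a(0) = 1; a(1) = 4; a(2) = 8; a(3) = 0; a(4) = 2; a(5) = 8; a(6) = 5; a(7) = 0; a(8) = 4; a(9) = 5; a(10) = 10; a(11) = 0; a(12) = 8; a(13) = 10; a(14) = 9; a(15) = 0; a(16) = 5; a(17) = 9; a(18) = 7; a(19) = 0; a(20) = 10; a(21) = 7; a(22) = 3; a(23) = 0; a(24) = 9; a(25) = 3; a(26) = 6; a(27) = 0; a(28) = 7; a(29) = 6; a(30) = 1; a(31) = 0; a(32) = 3; a(33) = 1; a(34) = 2; a(35) = 0; a(36) = 6; a(37) = 2; a(38) = 4; a(39) = 0; a(40) = 1; a(41) = 4.
The sequence repeats with period 40.
So a(351) = a(0 + ((351-0) mod 40)) = a(31) = 0.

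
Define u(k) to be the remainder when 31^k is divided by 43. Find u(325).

38

Computing terms: u(1) = 31; u(2) = 15; u(3) = 35; u(4) = 10; u(5) = 9; u(6) = 21; u(7) = 6; u(8) = 14; u(9) = 4; u(10) = 38; u(11) = 17; u(12) = 11; u(13) = 40; u(14) = 36; u(15) = 41; u(16) = 24; u(17) = 13; u(18) = 16; u(19) = 23; u(20) = 25; u(21) = 1; u(22) = 31.
Since u(22) = u(1) = 31, the sequence is periodic with period 21.
So u(325) = u(1 + ((325-1) mod 21)) = u(10) = 38.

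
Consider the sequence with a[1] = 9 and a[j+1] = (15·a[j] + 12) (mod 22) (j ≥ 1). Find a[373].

17

We have a[1] = 9,  a[2] = 15,  a[3] = 17,  a[4] = 3,  a[5] = 13,  a[6] = 9.
Since a[6] = a[1] = 9, the sequence is periodic with period 5.
(373 - 1) mod 5 = 2, so a[373] = a[3] = 17.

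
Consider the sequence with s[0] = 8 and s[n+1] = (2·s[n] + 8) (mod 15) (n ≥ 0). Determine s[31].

Computing terms: s[0] = 8; s[1] = 9; s[2] = 11; s[3] = 0; s[4] = 8.
The sequence repeats with period 4.
(31 - 0) mod 4 = 3, so s[31] = s[3] = 0.

0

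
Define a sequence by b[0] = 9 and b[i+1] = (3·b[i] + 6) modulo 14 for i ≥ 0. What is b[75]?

Computing terms: b[0] = 9,  b[1] = 5,  b[2] = 7,  b[3] = 13,  b[4] = 3,  b[5] = 1,  b[6] = 9.
Since b[6] = b[0] = 9, the sequence is periodic with period 6.
(75 - 0) mod 6 = 3, so b[75] = b[3] = 13.

13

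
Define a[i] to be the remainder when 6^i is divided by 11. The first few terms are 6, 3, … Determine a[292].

a[1] = 6,  a[2] = 3,  a[3] = 7,  a[4] = 9,  a[5] = 10,  a[6] = 5,  a[7] = 8,  a[8] = 4,  a[9] = 2,  a[10] = 1,  a[11] = 6.
Since a[11] = a[1] = 6, the sequence is periodic with period 10.
So a[292] = a[1 + ((292-1) mod 10)] = a[2] = 3.

3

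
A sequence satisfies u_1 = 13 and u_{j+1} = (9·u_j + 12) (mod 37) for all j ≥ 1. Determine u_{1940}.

u_1 = 13; u_2 = 18; u_3 = 26; u_4 = 24; u_5 = 6; u_6 = 29; u_7 = 14; u_8 = 27; u_9 = 33; u_{10} = 13.
The sequence repeats with period 9.
(1940 - 1) mod 9 = 4, so u_{1940} = u_5 = 6.

6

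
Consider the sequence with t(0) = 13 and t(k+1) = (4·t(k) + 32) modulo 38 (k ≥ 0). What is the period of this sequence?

Computing terms: t(0) = 13, t(1) = 8, t(2) = 26, t(3) = 22, t(4) = 6, t(5) = 18, t(6) = 28, t(7) = 30, t(8) = 0, t(9) = 32, t(10) = 8.
Since t(10) = t(1) = 8, the sequence is eventually periodic: after a pre-period of length 1 it cycles with period 9.

9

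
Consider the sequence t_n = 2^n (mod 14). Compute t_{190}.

2

We have t_0 = 1; t_1 = 2; t_2 = 4; t_3 = 8; t_4 = 2.
Since t_4 = t_1 = 2, the sequence is eventually periodic: after a pre-period of length 1 it cycles with period 3.
For n ≥ 1, t_n depends only on (n - 1) mod 3. (190 - 1) mod 3 = 0, so t_{190} = t_1 = 2.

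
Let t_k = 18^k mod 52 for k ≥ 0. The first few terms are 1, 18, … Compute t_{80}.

Computing terms: t_0 = 1,  t_1 = 18,  t_2 = 12,  t_3 = 8,  t_4 = 40,  t_5 = 44,  t_6 = 12.
Since t_6 = t_2 = 12, the sequence is eventually periodic: after a pre-period of length 2 it cycles with period 4.
For k ≥ 2, t_k depends only on (k - 2) mod 4. (80 - 2) mod 4 = 2, so t_{80} = t_4 = 40.

40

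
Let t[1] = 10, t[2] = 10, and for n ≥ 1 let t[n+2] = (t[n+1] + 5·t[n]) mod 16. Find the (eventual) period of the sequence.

12

t[1] = 10, t[2] = 10, t[3] = 12, t[4] = 14, t[5] = 10, t[6] = 0, t[7] = 2, t[8] = 2, t[9] = 12, t[10] = 6, t[11] = 2, t[12] = 0, t[13] = 10, t[14] = 10.
Since (t[13], t[14]) = (t[1], t[2]) = (10, 10) (two consecutive terms determine the rest), the sequence is periodic with period 12.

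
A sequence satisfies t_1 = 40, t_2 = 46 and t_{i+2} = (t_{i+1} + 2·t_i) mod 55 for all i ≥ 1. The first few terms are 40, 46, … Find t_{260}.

Listing terms: t_1 = 40,  t_2 = 46,  t_3 = 16,  t_4 = 53,  t_5 = 30,  t_6 = 26,  t_7 = 31,  t_8 = 28,  t_9 = 35,  t_{10} = 36,  t_{11} = 51,  t_{12} = 13,  t_{13} = 5,  t_{14} = 31,  t_{15} = 41,  t_{16} = 48,  t_{17} = 20,  t_{18} = 6,  t_{19} = 46,  t_{20} = 3,  t_{21} = 40,  t_{22} = 46.
Since (t_{21}, t_{22}) = (t_1, t_2) = (40, 46) (two consecutive terms determine the rest), the sequence is periodic with period 20.
So t_{260} = t_{1 + ((260-1) mod 20)} = t_{20} = 3.

3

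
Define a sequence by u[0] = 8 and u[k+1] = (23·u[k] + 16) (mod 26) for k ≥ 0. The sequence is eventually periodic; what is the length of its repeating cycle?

6

u[0] = 8,  u[1] = 18,  u[2] = 14,  u[3] = 0,  u[4] = 16,  u[5] = 20,  u[6] = 8.
Since u[6] = u[0] = 8, the sequence is periodic with period 6.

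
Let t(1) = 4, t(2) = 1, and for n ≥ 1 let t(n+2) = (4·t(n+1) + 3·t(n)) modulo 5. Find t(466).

4

Computing terms: t(1) = 4; t(2) = 1; t(3) = 1; t(4) = 2; t(5) = 1; t(6) = 0; t(7) = 3; t(8) = 2; t(9) = 2; t(10) = 4; t(11) = 2; t(12) = 0; t(13) = 1; t(14) = 4; t(15) = 4; t(16) = 3; t(17) = 4; t(18) = 0; t(19) = 2; t(20) = 3; t(21) = 3; t(22) = 1; t(23) = 3; t(24) = 0; t(25) = 4; t(26) = 1.
The sequence repeats with period 24.
So t(466) = t(1 + ((466-1) mod 24)) = t(10) = 4.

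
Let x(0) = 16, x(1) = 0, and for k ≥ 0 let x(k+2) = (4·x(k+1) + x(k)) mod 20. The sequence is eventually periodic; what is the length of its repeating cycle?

20

Computing terms: x(0) = 16, x(1) = 0, x(2) = 16, x(3) = 4, x(4) = 12, x(5) = 12, x(6) = 0, x(7) = 12, x(8) = 8, x(9) = 4, x(10) = 4, x(11) = 0, x(12) = 4, x(13) = 16, x(14) = 8, x(15) = 8, x(16) = 0, x(17) = 8, x(18) = 12, x(19) = 16, x(20) = 16, x(21) = 0.
Since (x(20), x(21)) = (x(0), x(1)) = (16, 0) (two consecutive terms determine the rest), the sequence is periodic with period 20.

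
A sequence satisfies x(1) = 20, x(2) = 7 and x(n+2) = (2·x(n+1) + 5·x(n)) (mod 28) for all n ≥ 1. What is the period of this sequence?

Computing terms: x(1) = 20, x(2) = 7, x(3) = 2, x(4) = 11, x(5) = 4, x(6) = 7, x(7) = 6, x(8) = 19, x(9) = 12, x(10) = 7, x(11) = 18, x(12) = 15, x(13) = 8, x(14) = 7, x(15) = 26, x(16) = 3, x(17) = 24, x(18) = 7, x(19) = 22, x(20) = 23, x(21) = 16, x(22) = 7, x(23) = 10, x(24) = 27, x(25) = 20, x(26) = 7.
Since (x(25), x(26)) = (x(1), x(2)) = (20, 7) (two consecutive terms determine the rest), the sequence is periodic with period 24.

24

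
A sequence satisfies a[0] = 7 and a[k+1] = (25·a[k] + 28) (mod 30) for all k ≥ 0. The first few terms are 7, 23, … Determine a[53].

a[0] = 7, a[1] = 23, a[2] = 3, a[3] = 13, a[4] = 23.
Since a[4] = a[1] = 23, the sequence is eventually periodic: after a pre-period of length 1 it cycles with period 3.
For k ≥ 1, a[k] depends only on (k - 1) mod 3. (53 - 1) mod 3 = 1, so a[53] = a[2] = 3.

3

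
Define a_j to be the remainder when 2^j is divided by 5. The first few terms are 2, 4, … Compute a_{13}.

We have a_1 = 2, a_2 = 4, a_3 = 3, a_4 = 1, a_5 = 2.
Since a_5 = a_1 = 2, the sequence is periodic with period 4.
So a_{13} = a_{1 + ((13-1) mod 4)} = a_1 = 2.

2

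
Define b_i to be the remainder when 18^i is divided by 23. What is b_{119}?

12

Listing terms: b_1 = 18; b_2 = 2; b_3 = 13; b_4 = 4; b_5 = 3; b_6 = 8; b_7 = 6; b_8 = 16; b_9 = 12; b_{10} = 9; b_{11} = 1; b_{12} = 18.
Since b_{12} = b_1 = 18, the sequence is periodic with period 11.
So b_{119} = b_{1 + ((119-1) mod 11)} = b_9 = 12.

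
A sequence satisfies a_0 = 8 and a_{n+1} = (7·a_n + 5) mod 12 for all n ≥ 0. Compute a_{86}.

0

Computing terms: a_0 = 8,  a_1 = 1,  a_2 = 0,  a_3 = 5,  a_4 = 4,  a_5 = 9,  a_6 = 8.
The sequence repeats with period 6.
(86 - 0) mod 6 = 2, so a_{86} = a_2 = 0.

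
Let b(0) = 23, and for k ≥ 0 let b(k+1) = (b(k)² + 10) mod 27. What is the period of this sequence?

3

Computing terms: b(0) = 23, b(1) = 26, b(2) = 11, b(3) = 23.
Since b(3) = b(0) = 23, the sequence is periodic with period 3.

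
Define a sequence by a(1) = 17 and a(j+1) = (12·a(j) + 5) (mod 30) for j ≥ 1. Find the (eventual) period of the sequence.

4

Listing terms: a(1) = 17, a(2) = 29, a(3) = 23, a(4) = 11, a(5) = 17.
The sequence repeats with period 4.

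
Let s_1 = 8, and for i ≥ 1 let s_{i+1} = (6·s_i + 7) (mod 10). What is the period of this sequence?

5

We have s_1 = 8; s_2 = 5; s_3 = 7; s_4 = 9; s_5 = 1; s_6 = 3; s_7 = 5.
Since s_7 = s_2 = 5, the sequence is eventually periodic: after a pre-period of length 1 it cycles with period 5.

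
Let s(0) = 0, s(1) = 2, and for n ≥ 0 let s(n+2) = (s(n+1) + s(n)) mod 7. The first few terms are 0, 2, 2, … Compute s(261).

3

s(0) = 0, s(1) = 2, s(2) = 2, s(3) = 4, s(4) = 6, s(5) = 3, s(6) = 2, s(7) = 5, s(8) = 0, s(9) = 5, s(10) = 5, s(11) = 3, s(12) = 1, s(13) = 4, s(14) = 5, s(15) = 2, s(16) = 0, s(17) = 2.
Since (s(16), s(17)) = (s(0), s(1)) = (0, 2) (two consecutive terms determine the rest), the sequence is periodic with period 16.
(261 - 0) mod 16 = 5, so s(261) = s(5) = 3.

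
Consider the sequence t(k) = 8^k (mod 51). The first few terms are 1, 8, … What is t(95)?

32

We have t(0) = 1,  t(1) = 8,  t(2) = 13,  t(3) = 2,  t(4) = 16,  t(5) = 26,  t(6) = 4,  t(7) = 32,  t(8) = 1.
The sequence repeats with period 8.
(95 - 0) mod 8 = 7, so t(95) = t(7) = 32.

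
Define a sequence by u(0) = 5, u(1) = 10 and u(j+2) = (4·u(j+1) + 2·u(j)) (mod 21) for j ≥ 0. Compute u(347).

1

Computing terms: u(0) = 5,  u(1) = 10,  u(2) = 8,  u(3) = 10,  u(4) = 14,  u(5) = 13,  u(6) = 17,  u(7) = 10,  u(8) = 11,  u(9) = 1,  u(10) = 5,  u(11) = 1,  u(12) = 14,  u(13) = 16,  u(14) = 8,  u(15) = 1,  u(16) = 20,  u(17) = 19,  u(18) = 11,  u(19) = 19,  u(20) = 14,  u(21) = 10,  u(22) = 5,  u(23) = 19,  u(24) = 2,  u(25) = 4,  u(26) = 20,  u(27) = 4,  u(28) = 14,  u(29) = 1,  u(30) = 11,  u(31) = 4,  u(32) = 17,  u(33) = 13,  u(34) = 2,  u(35) = 13,  u(36) = 14,  u(37) = 19,  u(38) = 20,  u(39) = 13,  u(40) = 8,  u(41) = 16,  u(42) = 17,  u(43) = 16,  u(44) = 14,  u(45) = 4,  u(46) = 2,  u(47) = 16,  u(48) = 5,  u(49) = 10.
Since (u(48), u(49)) = (u(0), u(1)) = (5, 10) (two consecutive terms determine the rest), the sequence is periodic with period 48.
(347 - 0) mod 48 = 11, so u(347) = u(11) = 1.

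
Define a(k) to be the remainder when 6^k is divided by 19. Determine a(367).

a(1) = 6; a(2) = 17; a(3) = 7; a(4) = 4; a(5) = 5; a(6) = 11; a(7) = 9; a(8) = 16; a(9) = 1; a(10) = 6.
Since a(10) = a(1) = 6, the sequence is periodic with period 9.
So a(367) = a(1 + ((367-1) mod 9)) = a(7) = 9.

9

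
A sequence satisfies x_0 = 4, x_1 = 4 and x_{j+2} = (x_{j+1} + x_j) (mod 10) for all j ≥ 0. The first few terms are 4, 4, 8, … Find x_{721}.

We have x_0 = 4; x_1 = 4; x_2 = 8; x_3 = 2; x_4 = 0; x_5 = 2; x_6 = 2; x_7 = 4; x_8 = 6; x_9 = 0; x_{10} = 6; x_{11} = 6; x_{12} = 2; x_{13} = 8; x_{14} = 0; x_{15} = 8; x_{16} = 8; x_{17} = 6; x_{18} = 4; x_{19} = 0; x_{20} = 4; x_{21} = 4.
Since (x_{20}, x_{21}) = (x_0, x_1) = (4, 4) (two consecutive terms determine the rest), the sequence is periodic with period 20.
(721 - 0) mod 20 = 1, so x_{721} = x_1 = 4.

4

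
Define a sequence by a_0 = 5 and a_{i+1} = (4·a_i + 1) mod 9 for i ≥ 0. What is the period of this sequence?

a_0 = 5,  a_1 = 3,  a_2 = 4,  a_3 = 8,  a_4 = 6,  a_5 = 7,  a_6 = 2,  a_7 = 0,  a_8 = 1,  a_9 = 5.
Since a_9 = a_0 = 5, the sequence is periodic with period 9.

9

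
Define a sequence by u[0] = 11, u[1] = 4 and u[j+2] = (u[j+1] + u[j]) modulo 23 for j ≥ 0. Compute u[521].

Computing terms: u[0] = 11, u[1] = 4, u[2] = 15, u[3] = 19, u[4] = 11, u[5] = 7, u[6] = 18, u[7] = 2, u[8] = 20, u[9] = 22, u[10] = 19, u[11] = 18, u[12] = 14, u[13] = 9, u[14] = 0, u[15] = 9, u[16] = 9, u[17] = 18, u[18] = 4, u[19] = 22, u[20] = 3, u[21] = 2, u[22] = 5, u[23] = 7, u[24] = 12, u[25] = 19, u[26] = 8, u[27] = 4, u[28] = 12, u[29] = 16, u[30] = 5, u[31] = 21, u[32] = 3, u[33] = 1, u[34] = 4, u[35] = 5, u[36] = 9, u[37] = 14, u[38] = 0, u[39] = 14, u[40] = 14, u[41] = 5, u[42] = 19, u[43] = 1, u[44] = 20, u[45] = 21, u[46] = 18, u[47] = 16, u[48] = 11, u[49] = 4.
The sequence repeats with period 48.
So u[521] = u[0 + ((521-0) mod 48)] = u[41] = 5.

5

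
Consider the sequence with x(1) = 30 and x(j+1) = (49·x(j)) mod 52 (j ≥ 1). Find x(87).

Computing terms: x(1) = 30, x(2) = 14, x(3) = 10, x(4) = 22, x(5) = 38, x(6) = 42, x(7) = 30.
Since x(7) = x(1) = 30, the sequence is periodic with period 6.
So x(87) = x(1 + ((87-1) mod 6)) = x(3) = 10.

10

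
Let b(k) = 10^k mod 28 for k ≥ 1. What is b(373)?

b(1) = 10; b(2) = 16; b(3) = 20; b(4) = 4; b(5) = 12; b(6) = 8; b(7) = 24; b(8) = 16.
Since b(8) = b(2) = 16, the sequence is eventually periodic: after a pre-period of length 1 it cycles with period 6.
For k ≥ 2, b(k) depends only on (k - 2) mod 6. (373 - 2) mod 6 = 5, so b(373) = b(7) = 24.

24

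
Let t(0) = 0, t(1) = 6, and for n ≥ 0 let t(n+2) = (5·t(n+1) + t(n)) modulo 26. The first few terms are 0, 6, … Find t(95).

Listing terms: t(0) = 0; t(1) = 6; t(2) = 4; t(3) = 0; t(4) = 4; t(5) = 20; t(6) = 0; t(7) = 20; t(8) = 22; t(9) = 0; t(10) = 22; t(11) = 6; t(12) = 0; t(13) = 6.
Since (t(12), t(13)) = (t(0), t(1)) = (0, 6) (two consecutive terms determine the rest), the sequence is periodic with period 12.
So t(95) = t(0 + ((95-0) mod 12)) = t(11) = 6.

6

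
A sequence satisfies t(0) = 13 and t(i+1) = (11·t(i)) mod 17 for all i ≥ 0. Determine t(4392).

4

Computing terms: t(0) = 13; t(1) = 7; t(2) = 9; t(3) = 14; t(4) = 1; t(5) = 11; t(6) = 2; t(7) = 5; t(8) = 4; t(9) = 10; t(10) = 8; t(11) = 3; t(12) = 16; t(13) = 6; t(14) = 15; t(15) = 12; t(16) = 13.
Since t(16) = t(0) = 13, the sequence is periodic with period 16.
(4392 - 0) mod 16 = 8, so t(4392) = t(8) = 4.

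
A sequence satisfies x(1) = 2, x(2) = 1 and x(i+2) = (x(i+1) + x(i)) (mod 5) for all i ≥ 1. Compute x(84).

4

Computing terms: x(1) = 2,  x(2) = 1,  x(3) = 3,  x(4) = 4,  x(5) = 2,  x(6) = 1.
Since (x(5), x(6)) = (x(1), x(2)) = (2, 1) (two consecutive terms determine the rest), the sequence is periodic with period 4.
So x(84) = x(1 + ((84-1) mod 4)) = x(4) = 4.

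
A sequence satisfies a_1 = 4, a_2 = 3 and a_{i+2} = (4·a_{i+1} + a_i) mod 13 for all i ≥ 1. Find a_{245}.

Listing terms: a_1 = 4; a_2 = 3; a_3 = 3; a_4 = 2; a_5 = 11; a_6 = 7; a_7 = 0; a_8 = 7; a_9 = 2; a_{10} = 2; a_{11} = 10; a_{12} = 3; a_{13} = 9; a_{14} = 0; a_{15} = 9; a_{16} = 10; a_{17} = 10; a_{18} = 11; a_{19} = 2; a_{20} = 6; a_{21} = 0; a_{22} = 6; a_{23} = 11; a_{24} = 11; a_{25} = 3; a_{26} = 10; a_{27} = 4; a_{28} = 0; a_{29} = 4; a_{30} = 3.
The sequence repeats with period 28.
(245 - 1) mod 28 = 20, so a_{245} = a_{21} = 0.

0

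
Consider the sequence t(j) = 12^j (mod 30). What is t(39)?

Computing terms: t(0) = 1; t(1) = 12; t(2) = 24; t(3) = 18; t(4) = 6; t(5) = 12.
Since t(5) = t(1) = 12, the sequence is eventually periodic: after a pre-period of length 1 it cycles with period 4.
For j ≥ 1, t(j) depends only on (j - 1) mod 4. (39 - 1) mod 4 = 2, so t(39) = t(3) = 18.

18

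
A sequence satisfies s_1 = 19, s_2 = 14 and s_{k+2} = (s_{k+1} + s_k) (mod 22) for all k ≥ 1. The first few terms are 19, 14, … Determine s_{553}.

s_1 = 19,  s_2 = 14,  s_3 = 11,  s_4 = 3,  s_5 = 14,  s_6 = 17,  s_7 = 9,  s_8 = 4,  s_9 = 13,  s_{10} = 17,  s_{11} = 8,  s_{12} = 3,  s_{13} = 11,  s_{14} = 14,  s_{15} = 3,  s_{16} = 17,  s_{17} = 20,  s_{18} = 15,  s_{19} = 13,  s_{20} = 6,  s_{21} = 19,  s_{22} = 3,  s_{23} = 0,  s_{24} = 3,  s_{25} = 3,  s_{26} = 6,  s_{27} = 9,  s_{28} = 15,  s_{29} = 2,  s_{30} = 17,  s_{31} = 19,  s_{32} = 14.
The sequence repeats with period 30.
So s_{553} = s_{1 + ((553-1) mod 30)} = s_{13} = 11.

11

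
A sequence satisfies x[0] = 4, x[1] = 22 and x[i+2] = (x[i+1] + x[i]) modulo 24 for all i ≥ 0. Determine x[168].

Listing terms: x[0] = 4,  x[1] = 22,  x[2] = 2,  x[3] = 0,  x[4] = 2,  x[5] = 2,  x[6] = 4,  x[7] = 6,  x[8] = 10,  x[9] = 16,  x[10] = 2,  x[11] = 18,  x[12] = 20,  x[13] = 14,  x[14] = 10,  x[15] = 0,  x[16] = 10,  x[17] = 10,  x[18] = 20,  x[19] = 6,  x[20] = 2,  x[21] = 8,  x[22] = 10,  x[23] = 18,  x[24] = 4,  x[25] = 22.
The sequence repeats with period 24.
So x[168] = x[0 + ((168-0) mod 24)] = x[0] = 4.

4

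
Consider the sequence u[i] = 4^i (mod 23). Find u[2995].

u[0] = 1, u[1] = 4, u[2] = 16, u[3] = 18, u[4] = 3, u[5] = 12, u[6] = 2, u[7] = 8, u[8] = 9, u[9] = 13, u[10] = 6, u[11] = 1.
The sequence repeats with period 11.
(2995 - 0) mod 11 = 3, so u[2995] = u[3] = 18.

18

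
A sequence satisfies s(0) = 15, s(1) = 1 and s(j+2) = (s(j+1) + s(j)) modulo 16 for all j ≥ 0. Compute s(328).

s(0) = 15; s(1) = 1; s(2) = 0; s(3) = 1; s(4) = 1; s(5) = 2; s(6) = 3; s(7) = 5; s(8) = 8; s(9) = 13; s(10) = 5; s(11) = 2; s(12) = 7; s(13) = 9; s(14) = 0; s(15) = 9; s(16) = 9; s(17) = 2; s(18) = 11; s(19) = 13; s(20) = 8; s(21) = 5; s(22) = 13; s(23) = 2; s(24) = 15; s(25) = 1.
The sequence repeats with period 24.
(328 - 0) mod 24 = 16, so s(328) = s(16) = 9.

9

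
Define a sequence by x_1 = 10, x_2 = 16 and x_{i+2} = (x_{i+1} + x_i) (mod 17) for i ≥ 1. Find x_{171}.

Computing terms: x_1 = 10,  x_2 = 16,  x_3 = 9,  x_4 = 8,  x_5 = 0,  x_6 = 8,  x_7 = 8,  x_8 = 16,  x_9 = 7,  x_{10} = 6,  x_{11} = 13,  x_{12} = 2,  x_{13} = 15,  x_{14} = 0,  x_{15} = 15,  x_{16} = 15,  x_{17} = 13,  x_{18} = 11,  x_{19} = 7,  x_{20} = 1,  x_{21} = 8,  x_{22} = 9,  x_{23} = 0,  x_{24} = 9,  x_{25} = 9,  x_{26} = 1,  x_{27} = 10,  x_{28} = 11,  x_{29} = 4,  x_{30} = 15,  x_{31} = 2,  x_{32} = 0,  x_{33} = 2,  x_{34} = 2,  x_{35} = 4,  x_{36} = 6,  x_{37} = 10,  x_{38} = 16.
Since (x_{37}, x_{38}) = (x_1, x_2) = (10, 16) (two consecutive terms determine the rest), the sequence is periodic with period 36.
(171 - 1) mod 36 = 26, so x_{171} = x_{27} = 10.

10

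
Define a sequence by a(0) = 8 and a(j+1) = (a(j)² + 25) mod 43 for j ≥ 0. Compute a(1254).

a(0) = 8; a(1) = 3; a(2) = 34; a(3) = 20; a(4) = 38; a(5) = 7; a(6) = 31; a(7) = 40; a(8) = 34.
Since a(8) = a(2) = 34, the sequence is eventually periodic: after a pre-period of length 2 it cycles with period 6.
For j ≥ 2, a(j) depends only on (j - 2) mod 6. (1254 - 2) mod 6 = 4, so a(1254) = a(6) = 31.

31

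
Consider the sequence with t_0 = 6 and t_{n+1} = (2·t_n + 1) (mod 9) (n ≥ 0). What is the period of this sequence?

6

Computing terms: t_0 = 6,  t_1 = 4,  t_2 = 0,  t_3 = 1,  t_4 = 3,  t_5 = 7,  t_6 = 6.
The sequence repeats with period 6.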